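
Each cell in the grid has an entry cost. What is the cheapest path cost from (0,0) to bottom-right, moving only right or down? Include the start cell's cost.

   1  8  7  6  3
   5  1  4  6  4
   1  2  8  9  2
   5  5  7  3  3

26

Path r0c0 -> r1c0 -> r1c1 -> r1c2 -> r1c3 -> r1c4 -> r2c4 -> r3c4: 1 + 5 + 1 + 4 + 6 + 4 + 2 + 3 = 26.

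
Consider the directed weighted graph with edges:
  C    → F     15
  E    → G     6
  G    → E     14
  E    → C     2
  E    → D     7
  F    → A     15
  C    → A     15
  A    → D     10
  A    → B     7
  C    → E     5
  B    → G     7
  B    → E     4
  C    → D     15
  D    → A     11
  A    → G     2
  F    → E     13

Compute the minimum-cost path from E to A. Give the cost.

17

Some routes from E to A:
E→C→A: 2 + 15 = 17
E→C→D→A: 2 + 15 + 11 = 28
E→D→A: 7 + 11 = 18
The minimum is 17.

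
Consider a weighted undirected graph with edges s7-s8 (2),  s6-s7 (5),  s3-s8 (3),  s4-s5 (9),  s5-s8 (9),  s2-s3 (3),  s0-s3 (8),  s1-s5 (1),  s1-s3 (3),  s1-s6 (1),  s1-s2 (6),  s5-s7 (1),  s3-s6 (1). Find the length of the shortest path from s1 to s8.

4

Some routes from s1 to s8:
s1→s5→s7→s6→s3→s8: 1 + 1 + 5 + 1 + 3 = 11
s1→s5→s8: 1 + 9 = 10
s1→s6→s7→s8: 1 + 5 + 2 = 8
s1→s5→s7→s8: 1 + 1 + 2 = 4
s1→s6→s3→s8: 1 + 1 + 3 = 5
s1→s3→s8: 3 + 3 = 6
Shortest: 4.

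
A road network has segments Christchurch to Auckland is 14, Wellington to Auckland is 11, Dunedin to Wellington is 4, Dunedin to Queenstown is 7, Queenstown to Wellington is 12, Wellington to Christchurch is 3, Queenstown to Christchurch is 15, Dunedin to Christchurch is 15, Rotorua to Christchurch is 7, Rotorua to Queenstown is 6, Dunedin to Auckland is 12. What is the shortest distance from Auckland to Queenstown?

Comparing a few candidate routes:
Auckland → Wellington → Dunedin → Queenstown: 11 + 4 + 7 = 22
Auckland → Dunedin → Queenstown: 12 + 7 = 19
Auckland → Wellington → Queenstown: 11 + 12 = 23
The minimum is 19.

19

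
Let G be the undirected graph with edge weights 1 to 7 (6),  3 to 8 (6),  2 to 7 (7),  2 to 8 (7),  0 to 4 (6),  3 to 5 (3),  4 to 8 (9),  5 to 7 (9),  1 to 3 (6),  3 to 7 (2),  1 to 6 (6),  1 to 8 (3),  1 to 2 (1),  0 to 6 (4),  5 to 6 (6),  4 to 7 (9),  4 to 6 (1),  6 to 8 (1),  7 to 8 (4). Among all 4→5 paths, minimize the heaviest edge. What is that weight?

4

Checking several routes:
4 → 6 → 8 → 7 → 3 → 5: max(1, 1, 4, 2, 3) = 4
4 → 0 → 6 → 1 → 8 → 3 → 5: max(6, 4, 6, 3, 6, 3) = 6
4 → 0 → 6 → 1 → 8 → 7 → 3 → 5: max(6, 4, 6, 3, 4, 2, 3) = 6
4 → 0 → 6 → 1 → 7 → 8 → 3 → 5: max(6, 4, 6, 6, 4, 6, 3) = 6
4 → 0 → 6 → 1 → 3 → 5: max(6, 4, 6, 6, 3) = 6
Best route has worst link 4.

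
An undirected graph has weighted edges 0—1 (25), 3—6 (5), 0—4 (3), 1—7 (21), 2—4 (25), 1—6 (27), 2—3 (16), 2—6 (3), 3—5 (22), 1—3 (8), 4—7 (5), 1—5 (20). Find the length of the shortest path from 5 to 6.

Checking several routes:
5 -> 1 -> 3 -> 6: 20 + 8 + 5 = 33
5 -> 3 -> 6: 22 + 5 = 27
5 -> 3 -> 2 -> 6: 22 + 16 + 3 = 41
Shortest: 27.

27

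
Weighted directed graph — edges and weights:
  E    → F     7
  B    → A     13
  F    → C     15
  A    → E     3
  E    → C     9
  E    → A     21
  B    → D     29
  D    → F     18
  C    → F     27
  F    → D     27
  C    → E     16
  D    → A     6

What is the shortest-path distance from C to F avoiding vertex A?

Paths from C to F avoiding A:
C - E - F: 16 + 7 = 23
C - F: 27
Best route has total 23.

23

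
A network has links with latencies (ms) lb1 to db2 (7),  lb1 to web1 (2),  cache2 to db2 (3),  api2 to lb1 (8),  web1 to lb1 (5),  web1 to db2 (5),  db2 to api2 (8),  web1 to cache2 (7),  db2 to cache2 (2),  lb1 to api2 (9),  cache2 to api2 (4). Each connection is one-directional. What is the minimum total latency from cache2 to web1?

14

Routes from cache2 to web1:
cache2 -> db2 -> api2 -> lb1 -> web1: 3 + 8 + 8 + 2 = 21
cache2 -> api2 -> lb1 -> web1: 4 + 8 + 2 = 14
Shortest: 14 ms.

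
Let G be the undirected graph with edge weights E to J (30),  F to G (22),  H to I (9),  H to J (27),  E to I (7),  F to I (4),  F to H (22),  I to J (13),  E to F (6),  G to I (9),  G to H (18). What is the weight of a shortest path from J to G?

22

Some routes from J to G:
J - I - G: 13 + 9 = 22
J - I - H - G: 13 + 9 + 18 = 40
J - I - F - G: 13 + 4 + 22 = 39
Best route has total 22.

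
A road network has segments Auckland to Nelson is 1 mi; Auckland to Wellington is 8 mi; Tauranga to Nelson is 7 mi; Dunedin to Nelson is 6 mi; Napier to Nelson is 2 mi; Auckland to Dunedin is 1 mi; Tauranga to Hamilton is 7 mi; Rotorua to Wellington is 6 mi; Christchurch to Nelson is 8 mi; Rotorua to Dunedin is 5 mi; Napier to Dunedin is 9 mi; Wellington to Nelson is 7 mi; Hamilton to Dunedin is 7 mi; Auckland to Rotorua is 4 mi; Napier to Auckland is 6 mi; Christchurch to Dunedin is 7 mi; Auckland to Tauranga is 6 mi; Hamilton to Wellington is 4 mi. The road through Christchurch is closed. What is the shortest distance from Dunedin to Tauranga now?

A few of the Dunedin→Tauranga routes:
Dunedin - Auckland - Nelson - Tauranga: 1 + 1 + 7 = 9
Dunedin - Nelson - Tauranga: 6 + 7 = 13
Dunedin - Nelson - Auckland - Tauranga: 6 + 1 + 6 = 13
Dunedin - Auckland - Tauranga: 1 + 6 = 7
The minimum is 7 mi.

7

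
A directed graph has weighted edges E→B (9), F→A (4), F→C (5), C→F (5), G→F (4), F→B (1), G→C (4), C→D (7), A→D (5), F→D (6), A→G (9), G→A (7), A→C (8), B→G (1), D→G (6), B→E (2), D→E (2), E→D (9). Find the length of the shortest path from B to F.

Comparing a few candidate routes:
B-G-F: 1 + 4 = 5
B-G-C-F: 1 + 4 + 5 = 10
B-E-D-G-F: 2 + 9 + 6 + 4 = 21
Best route has total 5.

5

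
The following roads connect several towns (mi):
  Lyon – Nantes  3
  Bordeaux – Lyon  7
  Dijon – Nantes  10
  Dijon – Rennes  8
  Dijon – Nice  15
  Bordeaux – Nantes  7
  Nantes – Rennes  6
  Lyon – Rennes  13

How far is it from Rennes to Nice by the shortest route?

23

A few of the Rennes→Nice routes:
Rennes - Dijon - Nice: 8 + 15 = 23
Rennes - Nantes - Dijon - Nice: 6 + 10 + 15 = 31
Rennes - Lyon - Nantes - Dijon - Nice: 13 + 3 + 10 + 15 = 41
The minimum is 23 mi.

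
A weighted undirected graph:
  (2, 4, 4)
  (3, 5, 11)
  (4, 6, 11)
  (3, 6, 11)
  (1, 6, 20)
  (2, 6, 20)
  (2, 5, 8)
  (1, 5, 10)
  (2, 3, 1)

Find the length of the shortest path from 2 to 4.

Some routes from 2 to 4:
2 - 3 - 6 - 4: 1 + 11 + 11 = 23
2 - 6 - 4: 20 + 11 = 31
2 - 4: 4
2 - 5 - 3 - 6 - 4: 8 + 11 + 11 + 11 = 41
Best route has total 4.

4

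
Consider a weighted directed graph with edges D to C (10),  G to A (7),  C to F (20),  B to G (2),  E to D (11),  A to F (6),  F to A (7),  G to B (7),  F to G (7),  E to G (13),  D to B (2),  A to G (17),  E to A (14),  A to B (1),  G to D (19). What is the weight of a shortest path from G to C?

29

Paths from G to C:
G → D → C: 19 + 10 = 29
The minimum is 29.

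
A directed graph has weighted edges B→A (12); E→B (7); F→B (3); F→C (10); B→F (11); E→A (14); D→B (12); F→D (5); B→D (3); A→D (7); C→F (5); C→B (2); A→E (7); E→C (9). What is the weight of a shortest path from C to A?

Routes from C to A:
C → F → B → A: 5 + 3 + 12 = 20
C → B → A: 2 + 12 = 14
C → F → D → B → A: 5 + 5 + 12 + 12 = 34
Best route has total 14.

14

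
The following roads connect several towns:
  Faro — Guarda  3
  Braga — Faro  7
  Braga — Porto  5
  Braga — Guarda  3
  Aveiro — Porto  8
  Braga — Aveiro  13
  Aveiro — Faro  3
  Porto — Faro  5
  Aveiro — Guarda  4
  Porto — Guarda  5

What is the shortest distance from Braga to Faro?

6

Comparing a few candidate routes:
Braga-Guarda-Aveiro-Faro: 3 + 4 + 3 = 10
Braga-Faro: 7
Braga-Guarda-Faro: 3 + 3 = 6
Braga-Porto-Faro: 5 + 5 = 10
Shortest: 6.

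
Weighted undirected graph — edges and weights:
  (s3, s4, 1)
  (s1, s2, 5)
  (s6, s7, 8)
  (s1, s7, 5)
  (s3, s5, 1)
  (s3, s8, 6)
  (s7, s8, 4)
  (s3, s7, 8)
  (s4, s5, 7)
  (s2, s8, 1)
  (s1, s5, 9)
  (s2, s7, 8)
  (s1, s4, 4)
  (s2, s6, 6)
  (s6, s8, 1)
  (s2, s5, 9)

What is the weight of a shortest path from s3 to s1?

5

Checking several routes:
s3 -> s4 -> s1: 1 + 4 = 5
s3 -> s5 -> s4 -> s1: 1 + 7 + 4 = 12
s3 -> s8 -> s2 -> s1: 6 + 1 + 5 = 12
s3 -> s5 -> s1: 1 + 9 = 10
Best route has total 5.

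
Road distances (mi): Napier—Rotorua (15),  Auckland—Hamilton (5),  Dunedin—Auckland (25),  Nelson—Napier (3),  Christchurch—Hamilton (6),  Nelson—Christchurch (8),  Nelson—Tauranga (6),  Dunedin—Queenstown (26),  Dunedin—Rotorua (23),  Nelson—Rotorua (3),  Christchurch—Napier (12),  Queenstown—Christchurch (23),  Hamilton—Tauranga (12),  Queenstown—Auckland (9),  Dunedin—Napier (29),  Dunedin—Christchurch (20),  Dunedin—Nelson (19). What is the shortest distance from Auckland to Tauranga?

17

Some routes from Auckland to Tauranga:
Auckland→Hamilton→Christchurch→Nelson→Tauranga: 5 + 6 + 8 + 6 = 25
Auckland→Hamilton→Christchurch→Napier→Nelson→Tauranga: 5 + 6 + 12 + 3 + 6 = 32
Auckland→Hamilton→Christchurch→Napier→Rotorua→Nelson→Tauranga: 5 + 6 + 12 + 15 + 3 + 6 = 47
Auckland→Hamilton→Tauranga: 5 + 12 = 17
Auckland→Queenstown→Christchurch→Nelson→Tauranga: 9 + 23 + 8 + 6 = 46
The minimum is 17 mi.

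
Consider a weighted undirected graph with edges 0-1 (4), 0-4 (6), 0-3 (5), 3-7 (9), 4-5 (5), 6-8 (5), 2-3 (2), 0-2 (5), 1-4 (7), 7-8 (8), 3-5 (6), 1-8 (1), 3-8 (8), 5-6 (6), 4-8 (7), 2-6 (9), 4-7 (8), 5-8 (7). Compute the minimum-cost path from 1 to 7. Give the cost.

9

Some routes from 1 to 7:
1 - 8 - 7: 1 + 8 = 9
1 - 4 - 7: 7 + 8 = 15
1 - 8 - 4 - 7: 1 + 7 + 8 = 16
Shortest: 9.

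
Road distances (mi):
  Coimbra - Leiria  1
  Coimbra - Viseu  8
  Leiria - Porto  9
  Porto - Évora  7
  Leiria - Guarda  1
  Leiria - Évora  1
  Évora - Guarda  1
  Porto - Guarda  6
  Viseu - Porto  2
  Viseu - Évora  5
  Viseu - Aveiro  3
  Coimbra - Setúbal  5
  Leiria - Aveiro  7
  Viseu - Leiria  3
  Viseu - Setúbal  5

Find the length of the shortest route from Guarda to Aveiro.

7

Comparing a few candidate routes:
Guarda -> Leiria -> Viseu -> Aveiro: 1 + 3 + 3 = 7
Guarda -> Évora -> Leiria -> Viseu -> Aveiro: 1 + 1 + 3 + 3 = 8
Guarda -> Leiria -> Évora -> Viseu -> Aveiro: 1 + 1 + 5 + 3 = 10
Guarda -> Évora -> Leiria -> Aveiro: 1 + 1 + 7 = 9
Guarda -> Leiria -> Aveiro: 1 + 7 = 8
Guarda -> Évora -> Viseu -> Aveiro: 1 + 5 + 3 = 9
Best route has total 7 mi.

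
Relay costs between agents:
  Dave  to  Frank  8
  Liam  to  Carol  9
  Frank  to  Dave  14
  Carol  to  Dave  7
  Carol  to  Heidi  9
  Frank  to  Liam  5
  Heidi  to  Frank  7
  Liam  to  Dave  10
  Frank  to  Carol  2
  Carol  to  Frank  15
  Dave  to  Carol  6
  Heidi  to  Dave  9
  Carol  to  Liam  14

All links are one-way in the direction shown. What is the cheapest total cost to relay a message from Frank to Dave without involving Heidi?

9

Some routes from Frank to Dave avoiding Heidi:
Frank -> Dave: 14
Frank -> Liam -> Dave: 5 + 10 = 15
Frank -> Carol -> Dave: 2 + 7 = 9
Best route has total 9.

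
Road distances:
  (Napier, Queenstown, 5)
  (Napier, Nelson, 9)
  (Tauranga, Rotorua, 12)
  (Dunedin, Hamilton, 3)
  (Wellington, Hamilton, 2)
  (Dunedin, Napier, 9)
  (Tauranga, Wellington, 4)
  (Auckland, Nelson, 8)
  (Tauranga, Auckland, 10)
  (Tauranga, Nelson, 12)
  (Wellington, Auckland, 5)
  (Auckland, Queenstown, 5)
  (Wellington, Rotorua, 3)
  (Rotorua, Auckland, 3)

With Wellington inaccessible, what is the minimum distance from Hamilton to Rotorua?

Some routes from Hamilton to Rotorua avoiding Wellington:
Hamilton→Dunedin→Napier→Nelson→Auckland→Rotorua: 3 + 9 + 9 + 8 + 3 = 32
Hamilton→Dunedin→Napier→Nelson→Tauranga→Rotorua: 3 + 9 + 9 + 12 + 12 = 45
Hamilton→Dunedin→Napier→Queenstown→Auckland→Tauranga→Rotorua: 3 + 9 + 5 + 5 + 10 + 12 = 44
Hamilton→Dunedin→Napier→Queenstown→Auckland→Rotorua: 3 + 9 + 5 + 5 + 3 = 25
Shortest: 25.

25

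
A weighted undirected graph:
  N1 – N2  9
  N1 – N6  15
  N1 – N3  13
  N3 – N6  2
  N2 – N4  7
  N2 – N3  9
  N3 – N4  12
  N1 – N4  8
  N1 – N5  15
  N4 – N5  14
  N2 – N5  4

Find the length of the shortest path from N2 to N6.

11

Comparing a few candidate routes:
N2 -> N1 -> N3 -> N6: 9 + 13 + 2 = 24
N2 -> N3 -> N6: 9 + 2 = 11
N2 -> N4 -> N3 -> N6: 7 + 12 + 2 = 21
Best route has total 11.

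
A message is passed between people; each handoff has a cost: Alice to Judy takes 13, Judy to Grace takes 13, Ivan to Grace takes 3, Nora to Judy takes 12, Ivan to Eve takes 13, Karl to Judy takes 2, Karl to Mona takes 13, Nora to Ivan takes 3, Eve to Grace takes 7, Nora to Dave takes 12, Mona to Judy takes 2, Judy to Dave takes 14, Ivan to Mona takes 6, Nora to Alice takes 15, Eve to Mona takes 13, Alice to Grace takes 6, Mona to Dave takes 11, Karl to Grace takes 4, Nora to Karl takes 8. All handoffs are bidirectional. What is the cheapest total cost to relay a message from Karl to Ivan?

7

Checking several routes:
Karl-Nora-Ivan: 8 + 3 = 11
Karl-Grace-Ivan: 4 + 3 = 7
Karl-Judy-Mona-Ivan: 2 + 2 + 6 = 10
Shortest: 7.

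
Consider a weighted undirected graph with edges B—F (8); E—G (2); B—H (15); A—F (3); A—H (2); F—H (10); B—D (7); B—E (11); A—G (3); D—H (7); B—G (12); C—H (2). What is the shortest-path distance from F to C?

7

A few of the F→C routes:
F-B-H-C: 8 + 15 + 2 = 25
F-B-G-A-H-C: 8 + 12 + 3 + 2 + 2 = 27
F-H-C: 10 + 2 = 12
F-B-D-H-C: 8 + 7 + 7 + 2 = 24
F-A-H-C: 3 + 2 + 2 = 7
Shortest: 7.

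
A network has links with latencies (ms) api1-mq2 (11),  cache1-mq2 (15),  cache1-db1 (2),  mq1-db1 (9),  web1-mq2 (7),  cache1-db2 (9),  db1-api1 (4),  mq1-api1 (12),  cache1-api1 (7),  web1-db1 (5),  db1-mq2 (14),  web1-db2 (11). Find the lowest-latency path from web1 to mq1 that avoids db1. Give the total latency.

Comparing a few candidate routes:
web1 → mq2 → cache1 → api1 → mq1: 7 + 15 + 7 + 12 = 41
web1 → db2 → cache1 → api1 → mq1: 11 + 9 + 7 + 12 = 39
web1 → mq2 → api1 → mq1: 7 + 11 + 12 = 30
The minimum is 30 ms.

30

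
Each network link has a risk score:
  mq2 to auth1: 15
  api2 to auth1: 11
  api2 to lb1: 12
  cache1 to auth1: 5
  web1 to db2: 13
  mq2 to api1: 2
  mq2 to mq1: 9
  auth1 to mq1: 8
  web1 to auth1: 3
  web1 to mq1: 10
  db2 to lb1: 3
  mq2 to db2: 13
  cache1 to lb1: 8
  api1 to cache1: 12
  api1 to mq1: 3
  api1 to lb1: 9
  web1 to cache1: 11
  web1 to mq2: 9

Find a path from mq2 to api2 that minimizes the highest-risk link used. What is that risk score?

11

Checking several routes:
mq2 → mq1 → auth1 → api2: max(9, 8, 11) = 11
mq2 → mq1 → api1 → lb1 → cache1 → auth1 → api2: max(9, 3, 9, 8, 5, 11) = 11
mq2 → mq1 → web1 → cache1 → auth1 → api2: max(9, 10, 11, 5, 11) = 11
mq2 → mq1 → api1 → lb1 → cache1 → web1 → auth1 → api2: max(9, 3, 9, 8, 11, 3, 11) = 11
The minimum achievable maximum is 11.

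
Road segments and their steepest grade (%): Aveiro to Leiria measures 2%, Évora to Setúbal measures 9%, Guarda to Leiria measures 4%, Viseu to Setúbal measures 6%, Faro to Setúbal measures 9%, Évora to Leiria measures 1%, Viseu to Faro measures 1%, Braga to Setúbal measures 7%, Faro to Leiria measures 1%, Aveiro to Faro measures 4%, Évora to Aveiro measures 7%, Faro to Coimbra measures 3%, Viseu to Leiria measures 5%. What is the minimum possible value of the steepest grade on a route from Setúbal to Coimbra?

6

A few of the Setúbal→Coimbra routes:
Setúbal→Viseu→Leiria→Évora→Aveiro→Faro→Coimbra: max(6, 5, 1, 7, 4, 3) = 7
Setúbal→Viseu→Leiria→Aveiro→Faro→Coimbra: max(6, 5, 2, 4, 3) = 6
Setúbal→Viseu→Leiria→Faro→Coimbra: max(6, 5, 1, 3) = 6
Setúbal→Évora→Aveiro→Faro→Coimbra: max(9, 7, 4, 3) = 9
Setúbal→Viseu→Faro→Coimbra: max(6, 1, 3) = 6
The minimum achievable maximum is 6%.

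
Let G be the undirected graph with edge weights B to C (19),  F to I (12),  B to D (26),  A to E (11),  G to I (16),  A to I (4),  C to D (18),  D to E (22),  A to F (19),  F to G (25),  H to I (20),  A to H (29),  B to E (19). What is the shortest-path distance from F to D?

Some routes from F to D:
F→I→A→E→D: 12 + 4 + 11 + 22 = 49
F→A→E→D: 19 + 11 + 22 = 52
F→I→A→E→B→D: 12 + 4 + 11 + 19 + 26 = 72
F→G→I→A→E→D: 25 + 16 + 4 + 11 + 22 = 78
F→A→E→B→D: 19 + 11 + 19 + 26 = 75
The minimum is 49.

49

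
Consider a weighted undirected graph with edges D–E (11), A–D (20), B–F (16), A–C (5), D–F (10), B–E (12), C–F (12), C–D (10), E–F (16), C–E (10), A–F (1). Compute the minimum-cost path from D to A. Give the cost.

11

Some routes from D to A:
D→A: 20
D→C→A: 10 + 5 = 15
D→F→A: 10 + 1 = 11
D→C→F→A: 10 + 12 + 1 = 23
The minimum is 11.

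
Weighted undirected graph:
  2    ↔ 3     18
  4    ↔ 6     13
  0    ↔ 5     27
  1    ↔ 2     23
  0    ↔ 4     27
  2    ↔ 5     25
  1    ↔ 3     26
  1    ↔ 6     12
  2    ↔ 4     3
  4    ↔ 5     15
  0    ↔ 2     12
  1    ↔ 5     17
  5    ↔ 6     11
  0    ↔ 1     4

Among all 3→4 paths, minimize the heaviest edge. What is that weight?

18

Checking several routes:
3 → 2 → 0 → 1 → 6 → 4: max(18, 12, 4, 12, 13) = 18
3 → 2 → 1 → 6 → 4: max(18, 23, 12, 13) = 23
3 → 2 → 0 → 1 → 6 → 5 → 4: max(18, 12, 4, 12, 11, 15) = 18
3 → 2 → 0 → 1 → 5 → 4: max(18, 12, 4, 17, 15) = 18
3 → 2 → 4: max(18, 3) = 18
3 → 2 → 0 → 1 → 5 → 6 → 4: max(18, 12, 4, 17, 11, 13) = 18
Best route has worst link 18.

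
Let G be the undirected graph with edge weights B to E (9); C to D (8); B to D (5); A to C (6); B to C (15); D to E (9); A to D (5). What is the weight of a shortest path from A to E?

A few of the A→E routes:
A→D→E: 5 + 9 = 14
A→C→D→E: 6 + 8 + 9 = 23
A→D→B→E: 5 + 5 + 9 = 19
The minimum is 14.

14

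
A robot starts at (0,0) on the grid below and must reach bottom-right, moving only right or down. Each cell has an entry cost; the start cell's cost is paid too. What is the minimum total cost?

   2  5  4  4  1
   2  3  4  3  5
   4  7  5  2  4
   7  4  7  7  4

Path (0,0) (1,0) (1,1) (1,2) (1,3) (2,3) (2,4) (3,4): 2 + 2 + 3 + 4 + 3 + 2 + 4 + 4 = 24.

24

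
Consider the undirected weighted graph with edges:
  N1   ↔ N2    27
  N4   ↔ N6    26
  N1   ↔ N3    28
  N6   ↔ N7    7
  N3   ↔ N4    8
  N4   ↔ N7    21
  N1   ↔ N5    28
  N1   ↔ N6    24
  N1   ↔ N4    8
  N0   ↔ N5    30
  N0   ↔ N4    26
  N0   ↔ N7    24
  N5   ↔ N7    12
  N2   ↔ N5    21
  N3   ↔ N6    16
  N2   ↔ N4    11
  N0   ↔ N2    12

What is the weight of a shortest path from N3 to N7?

Some routes from N3 to N7:
N3-N6-N7: 16 + 7 = 23
N3-N4-N2-N5-N7: 8 + 11 + 21 + 12 = 52
N3-N4-N1-N6-N7: 8 + 8 + 24 + 7 = 47
N3-N4-N7: 8 + 21 = 29
N3-N4-N6-N7: 8 + 26 + 7 = 41
Best route has total 23.

23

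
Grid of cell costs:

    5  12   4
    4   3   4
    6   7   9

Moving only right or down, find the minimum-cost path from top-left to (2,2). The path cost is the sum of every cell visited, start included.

25

Path r0c0 → r1c0 → r1c1 → r1c2 → r2c2: 5 + 4 + 3 + 4 + 9 = 25.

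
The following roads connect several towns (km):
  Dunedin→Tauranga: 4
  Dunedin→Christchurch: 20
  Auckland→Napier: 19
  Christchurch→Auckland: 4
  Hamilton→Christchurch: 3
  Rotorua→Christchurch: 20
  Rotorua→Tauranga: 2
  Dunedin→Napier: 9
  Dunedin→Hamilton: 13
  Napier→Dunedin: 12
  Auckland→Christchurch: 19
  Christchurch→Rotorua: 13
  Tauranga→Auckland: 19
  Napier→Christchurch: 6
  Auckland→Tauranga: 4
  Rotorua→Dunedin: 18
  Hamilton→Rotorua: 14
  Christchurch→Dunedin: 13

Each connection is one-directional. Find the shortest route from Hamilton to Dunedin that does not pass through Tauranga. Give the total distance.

16

Comparing a few candidate routes:
Hamilton-Rotorua-Dunedin: 14 + 18 = 32
Hamilton-Christchurch-Rotorua-Dunedin: 3 + 13 + 18 = 34
Hamilton-Rotorua-Christchurch-Dunedin: 14 + 20 + 13 = 47
Hamilton-Christchurch-Auckland-Napier-Dunedin: 3 + 4 + 19 + 12 = 38
Hamilton-Christchurch-Dunedin: 3 + 13 = 16
Shortest: 16 km.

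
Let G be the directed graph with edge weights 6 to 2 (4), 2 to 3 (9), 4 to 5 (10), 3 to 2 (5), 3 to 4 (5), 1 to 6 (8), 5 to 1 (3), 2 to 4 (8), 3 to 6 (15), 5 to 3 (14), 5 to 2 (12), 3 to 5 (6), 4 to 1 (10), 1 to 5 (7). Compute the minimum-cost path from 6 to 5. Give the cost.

19

A few of the 6→5 routes:
6 - 2 - 3 - 4 - 5: 4 + 9 + 5 + 10 = 28
6 - 2 - 3 - 5: 4 + 9 + 6 = 19
6 - 2 - 4 - 1 - 5: 4 + 8 + 10 + 7 = 29
6 - 2 - 4 - 5: 4 + 8 + 10 = 22
Best route has total 19.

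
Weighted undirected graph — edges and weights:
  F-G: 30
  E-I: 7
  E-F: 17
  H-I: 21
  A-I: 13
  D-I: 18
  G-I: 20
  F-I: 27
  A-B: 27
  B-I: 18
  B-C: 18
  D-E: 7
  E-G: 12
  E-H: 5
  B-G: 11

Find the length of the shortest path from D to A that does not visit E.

Candidate routes:
D-I-A: 18 + 13 = 31
D-I-F-G-B-A: 18 + 27 + 30 + 11 + 27 = 113
D-I-B-A: 18 + 18 + 27 = 63
D-I-G-B-A: 18 + 20 + 11 + 27 = 76
The minimum is 31.

31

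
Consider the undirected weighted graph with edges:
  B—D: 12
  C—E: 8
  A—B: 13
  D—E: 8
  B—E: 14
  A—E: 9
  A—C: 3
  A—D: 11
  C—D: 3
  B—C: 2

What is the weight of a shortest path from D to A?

6

Some routes from D to A:
D - C - A: 3 + 3 = 6
D - B - C - A: 12 + 2 + 3 = 17
D - A: 11
D - E - A: 8 + 9 = 17
D - C - B - A: 3 + 2 + 13 = 18
Shortest: 6.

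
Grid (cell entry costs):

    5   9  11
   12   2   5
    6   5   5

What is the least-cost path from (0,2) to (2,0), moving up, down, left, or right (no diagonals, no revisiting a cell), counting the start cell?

29

One optimal route is [0,2] -> [1,2] -> [1,1] -> [2,1] -> [2,0].
Its cost is 11 + 5 + 2 + 5 + 6 = 29.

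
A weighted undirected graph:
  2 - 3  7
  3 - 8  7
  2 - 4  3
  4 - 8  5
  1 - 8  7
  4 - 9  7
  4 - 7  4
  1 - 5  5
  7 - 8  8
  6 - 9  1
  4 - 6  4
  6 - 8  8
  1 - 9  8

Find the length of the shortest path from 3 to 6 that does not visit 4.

15

Candidate routes:
3-8-6: 7 + 8 = 15
3-8-1-9-6: 7 + 7 + 8 + 1 = 23
Best route has total 15.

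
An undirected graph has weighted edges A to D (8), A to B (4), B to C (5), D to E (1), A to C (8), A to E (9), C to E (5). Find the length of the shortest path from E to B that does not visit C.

13

Candidate routes:
E-A-B: 9 + 4 = 13
E-D-A-B: 1 + 8 + 4 = 13
Best route has total 13.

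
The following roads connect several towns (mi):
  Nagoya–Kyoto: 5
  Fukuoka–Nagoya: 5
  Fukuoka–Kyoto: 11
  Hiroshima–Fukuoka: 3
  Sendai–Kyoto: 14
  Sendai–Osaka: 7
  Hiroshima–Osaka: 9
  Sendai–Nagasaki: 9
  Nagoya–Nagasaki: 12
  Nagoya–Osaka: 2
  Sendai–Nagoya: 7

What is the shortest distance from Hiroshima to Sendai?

15

A few of the Hiroshima→Sendai routes:
Hiroshima - Osaka - Nagoya - Sendai: 9 + 2 + 7 = 18
Hiroshima - Fukuoka - Nagoya - Osaka - Sendai: 3 + 5 + 2 + 7 = 17
Hiroshima - Osaka - Sendai: 9 + 7 = 16
Hiroshima - Fukuoka - Nagoya - Sendai: 3 + 5 + 7 = 15
Shortest: 15 mi.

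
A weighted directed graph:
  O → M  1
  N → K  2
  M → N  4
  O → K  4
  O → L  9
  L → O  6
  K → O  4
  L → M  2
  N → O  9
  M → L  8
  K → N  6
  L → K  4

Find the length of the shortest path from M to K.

6

A few of the M→K routes:
M-N-K: 4 + 2 = 6
M-N-O-K: 4 + 9 + 4 = 17
M-L-K: 8 + 4 = 12
The minimum is 6.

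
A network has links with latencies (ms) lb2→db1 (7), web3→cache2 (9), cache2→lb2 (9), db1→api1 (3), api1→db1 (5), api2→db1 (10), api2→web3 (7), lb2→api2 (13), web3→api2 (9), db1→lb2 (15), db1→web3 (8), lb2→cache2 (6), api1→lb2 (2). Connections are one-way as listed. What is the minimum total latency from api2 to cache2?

16

Candidate routes:
api2→db1→api1→lb2→cache2: 10 + 3 + 2 + 6 = 21
api2→db1→lb2→cache2: 10 + 15 + 6 = 31
api2→web3→cache2: 7 + 9 = 16
api2→db1→web3→cache2: 10 + 8 + 9 = 27
Best route has total 16 ms.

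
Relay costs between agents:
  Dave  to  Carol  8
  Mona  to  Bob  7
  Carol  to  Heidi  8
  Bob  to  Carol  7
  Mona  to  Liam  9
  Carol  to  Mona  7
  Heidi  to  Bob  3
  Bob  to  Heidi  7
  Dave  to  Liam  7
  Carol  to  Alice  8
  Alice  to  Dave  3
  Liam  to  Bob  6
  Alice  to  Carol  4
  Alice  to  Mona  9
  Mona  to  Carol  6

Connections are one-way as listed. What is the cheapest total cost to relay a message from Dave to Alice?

Routes from Dave to Alice:
Dave - Liam - Bob - Carol - Alice: 7 + 6 + 7 + 8 = 28
Dave - Carol - Alice: 8 + 8 = 16
Best route has total 16.

16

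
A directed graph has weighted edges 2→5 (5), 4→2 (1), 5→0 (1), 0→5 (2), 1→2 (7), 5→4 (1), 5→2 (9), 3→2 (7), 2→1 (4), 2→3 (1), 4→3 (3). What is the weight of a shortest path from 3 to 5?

12

Candidate routes:
3→2→5: 7 + 5 = 12
Shortest: 12.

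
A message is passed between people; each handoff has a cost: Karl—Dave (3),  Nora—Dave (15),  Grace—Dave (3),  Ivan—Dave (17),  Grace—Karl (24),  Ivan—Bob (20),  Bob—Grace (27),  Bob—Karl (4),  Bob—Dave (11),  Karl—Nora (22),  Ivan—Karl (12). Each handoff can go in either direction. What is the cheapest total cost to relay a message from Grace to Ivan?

Comparing a few candidate routes:
Grace → Dave → Ivan: 3 + 17 = 20
Grace → Dave → Bob → Karl → Ivan: 3 + 11 + 4 + 12 = 30
Grace → Dave → Karl → Ivan: 3 + 3 + 12 = 18
Best route has total 18.

18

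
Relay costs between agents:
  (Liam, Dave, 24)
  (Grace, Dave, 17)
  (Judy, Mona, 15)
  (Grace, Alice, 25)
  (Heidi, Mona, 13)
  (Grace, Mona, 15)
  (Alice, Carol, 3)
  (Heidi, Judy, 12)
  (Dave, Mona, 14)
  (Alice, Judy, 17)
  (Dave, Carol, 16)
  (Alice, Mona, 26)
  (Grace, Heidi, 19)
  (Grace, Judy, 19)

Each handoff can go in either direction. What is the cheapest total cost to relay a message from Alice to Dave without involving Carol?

40

Checking several routes:
Alice - Grace - Dave: 25 + 17 = 42
Alice - Mona - Dave: 26 + 14 = 40
Alice - Judy - Mona - Dave: 17 + 15 + 14 = 46
Best route has total 40.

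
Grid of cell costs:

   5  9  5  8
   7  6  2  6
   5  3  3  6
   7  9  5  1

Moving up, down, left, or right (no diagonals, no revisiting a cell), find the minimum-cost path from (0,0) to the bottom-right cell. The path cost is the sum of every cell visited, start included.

Path (0,0) (1,0) (1,1) (1,2) (2,2) (3,2) (3,3): 5 + 7 + 6 + 2 + 3 + 5 + 1 = 29.

29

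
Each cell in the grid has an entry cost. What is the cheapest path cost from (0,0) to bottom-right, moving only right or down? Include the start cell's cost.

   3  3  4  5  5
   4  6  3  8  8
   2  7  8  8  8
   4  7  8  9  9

Best path: (0,0)→(0,1)→(0,2)→(0,3)→(0,4)→(1,4)→(2,4)→(3,4)
Cost: 3 + 3 + 4 + 5 + 5 + 8 + 8 + 9 = 45

45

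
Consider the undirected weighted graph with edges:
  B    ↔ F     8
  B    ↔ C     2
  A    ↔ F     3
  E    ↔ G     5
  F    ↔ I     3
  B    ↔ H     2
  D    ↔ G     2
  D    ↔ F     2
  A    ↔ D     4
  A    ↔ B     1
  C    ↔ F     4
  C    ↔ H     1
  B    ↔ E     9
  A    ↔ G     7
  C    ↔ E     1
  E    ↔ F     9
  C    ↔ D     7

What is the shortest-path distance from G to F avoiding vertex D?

Checking several routes:
G-E-C-B-A-F: 5 + 1 + 2 + 1 + 3 = 12
G-E-C-H-B-A-F: 5 + 1 + 1 + 2 + 1 + 3 = 13
G-E-C-F: 5 + 1 + 4 = 10
G-A-F: 7 + 3 = 10
Best route has total 10.

10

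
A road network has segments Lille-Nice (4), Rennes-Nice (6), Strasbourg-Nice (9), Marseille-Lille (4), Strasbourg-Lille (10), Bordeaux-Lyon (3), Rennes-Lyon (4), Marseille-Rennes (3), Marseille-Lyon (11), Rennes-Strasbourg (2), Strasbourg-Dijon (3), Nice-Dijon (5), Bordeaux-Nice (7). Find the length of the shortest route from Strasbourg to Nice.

8

Checking several routes:
Strasbourg -> Dijon -> Nice: 3 + 5 = 8
Strasbourg -> Nice: 9
Strasbourg -> Rennes -> Nice: 2 + 6 = 8
Shortest: 8 km.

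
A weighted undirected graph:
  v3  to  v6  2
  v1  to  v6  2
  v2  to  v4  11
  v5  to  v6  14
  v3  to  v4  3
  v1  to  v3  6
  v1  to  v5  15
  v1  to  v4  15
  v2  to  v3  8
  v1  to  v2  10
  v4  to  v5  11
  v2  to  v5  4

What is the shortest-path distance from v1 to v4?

7

Comparing a few candidate routes:
v1→v3→v4: 6 + 3 = 9
v1→v2→v4: 10 + 11 = 21
v1→v6→v3→v4: 2 + 2 + 3 = 7
v1→v4: 15
Shortest: 7.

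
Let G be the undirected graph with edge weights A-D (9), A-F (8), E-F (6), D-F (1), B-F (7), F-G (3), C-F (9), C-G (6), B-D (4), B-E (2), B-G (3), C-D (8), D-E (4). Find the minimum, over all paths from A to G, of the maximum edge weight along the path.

8

Some routes from A to G:
A -> F -> E -> D -> B -> G: max(8, 6, 4, 4, 3) = 8
A -> F -> E -> D -> C -> G: max(8, 6, 4, 8, 6) = 8
A -> F -> E -> B -> G: max(8, 6, 2, 3) = 8
A -> F -> E -> B -> D -> C -> G: max(8, 6, 2, 4, 8, 6) = 8
Smallest bottleneck: 8.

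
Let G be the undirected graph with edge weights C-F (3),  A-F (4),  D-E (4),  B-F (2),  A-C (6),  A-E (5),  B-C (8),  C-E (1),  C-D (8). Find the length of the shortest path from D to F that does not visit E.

11

Routes from D to F avoiding E:
D -> C -> A -> F: 8 + 6 + 4 = 18
D -> C -> F: 8 + 3 = 11
D -> C -> B -> F: 8 + 8 + 2 = 18
Best route has total 11.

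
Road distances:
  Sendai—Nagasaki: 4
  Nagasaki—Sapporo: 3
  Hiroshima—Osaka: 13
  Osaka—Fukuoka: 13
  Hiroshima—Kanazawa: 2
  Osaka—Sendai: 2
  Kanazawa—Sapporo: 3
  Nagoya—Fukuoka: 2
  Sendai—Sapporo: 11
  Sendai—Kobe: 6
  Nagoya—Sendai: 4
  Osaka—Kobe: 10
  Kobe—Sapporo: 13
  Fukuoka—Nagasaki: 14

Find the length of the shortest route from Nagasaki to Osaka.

6

Some routes from Nagasaki to Osaka:
Nagasaki→Sapporo→Sendai→Osaka: 3 + 11 + 2 = 16
Nagasaki→Sendai→Kobe→Osaka: 4 + 6 + 10 = 20
Nagasaki→Sendai→Osaka: 4 + 2 = 6
Shortest: 6.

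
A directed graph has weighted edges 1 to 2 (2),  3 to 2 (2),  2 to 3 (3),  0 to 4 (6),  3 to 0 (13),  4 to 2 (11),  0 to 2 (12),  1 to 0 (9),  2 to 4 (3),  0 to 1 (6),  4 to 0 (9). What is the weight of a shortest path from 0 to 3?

11

Paths from 0 to 3:
0 -> 4 -> 2 -> 3: 6 + 11 + 3 = 20
0 -> 1 -> 2 -> 3: 6 + 2 + 3 = 11
0 -> 2 -> 3: 12 + 3 = 15
Best route has total 11.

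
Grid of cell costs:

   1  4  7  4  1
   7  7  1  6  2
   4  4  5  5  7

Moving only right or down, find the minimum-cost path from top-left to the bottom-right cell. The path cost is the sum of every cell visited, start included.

Cheapest: [0,0] [0,1] [0,2] [0,3] [0,4] [1,4] [2,4]
  1 + 4 + 7 + 4 + 1 + 2 + 7 = 26

26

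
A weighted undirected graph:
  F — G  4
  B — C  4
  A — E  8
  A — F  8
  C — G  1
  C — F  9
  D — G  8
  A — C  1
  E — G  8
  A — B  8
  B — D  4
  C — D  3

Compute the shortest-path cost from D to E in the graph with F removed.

Comparing a few candidate routes:
D → B → C → A → E: 4 + 4 + 1 + 8 = 17
D → C → A → E: 3 + 1 + 8 = 12
D → G → C → A → E: 8 + 1 + 1 + 8 = 18
D → G → E: 8 + 8 = 16
D → B → C → G → E: 4 + 4 + 1 + 8 = 17
D → C → G → E: 3 + 1 + 8 = 12
Best route has total 12.

12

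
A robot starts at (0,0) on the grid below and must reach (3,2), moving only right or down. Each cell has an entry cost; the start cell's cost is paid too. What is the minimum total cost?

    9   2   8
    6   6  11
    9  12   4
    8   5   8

Path r0c0→r0c1→r1c1→r1c2→r2c2→r3c2: 9 + 2 + 6 + 11 + 4 + 8 = 40.
For comparison, the top-then-right route costs 42.

40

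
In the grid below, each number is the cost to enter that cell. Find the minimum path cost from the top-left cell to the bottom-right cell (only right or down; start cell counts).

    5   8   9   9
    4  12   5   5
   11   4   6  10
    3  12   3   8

41

Cheapest: [0,0] [1,0] [2,0] [2,1] [2,2] [3,2] [3,3]
  5 + 4 + 11 + 4 + 6 + 3 + 8 = 41
For comparison, the top-then-right route costs 54.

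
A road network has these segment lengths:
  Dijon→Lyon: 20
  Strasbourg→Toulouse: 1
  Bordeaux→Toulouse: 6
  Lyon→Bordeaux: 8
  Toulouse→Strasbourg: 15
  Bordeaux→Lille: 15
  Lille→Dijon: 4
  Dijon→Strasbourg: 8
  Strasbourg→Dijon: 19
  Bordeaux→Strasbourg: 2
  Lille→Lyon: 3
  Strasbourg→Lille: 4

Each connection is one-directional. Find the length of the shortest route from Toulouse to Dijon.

Candidate routes:
Toulouse → Strasbourg → Lille → Dijon: 15 + 4 + 4 = 23
Toulouse → Strasbourg → Dijon: 15 + 19 = 34
The minimum is 23.

23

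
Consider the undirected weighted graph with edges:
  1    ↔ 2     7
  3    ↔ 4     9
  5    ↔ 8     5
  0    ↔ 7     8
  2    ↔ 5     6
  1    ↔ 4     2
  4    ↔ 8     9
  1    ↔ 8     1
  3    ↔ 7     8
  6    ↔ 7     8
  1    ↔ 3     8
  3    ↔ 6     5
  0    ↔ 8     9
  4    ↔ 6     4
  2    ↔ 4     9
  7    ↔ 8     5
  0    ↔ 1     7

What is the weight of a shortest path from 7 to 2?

13

Some routes from 7 to 2:
7 - 8 - 5 - 2: 5 + 5 + 6 = 16
7 - 8 - 1 - 2: 5 + 1 + 7 = 13
7 - 6 - 4 - 1 - 2: 8 + 4 + 2 + 7 = 21
7 - 8 - 1 - 4 - 2: 5 + 1 + 2 + 9 = 17
Shortest: 13.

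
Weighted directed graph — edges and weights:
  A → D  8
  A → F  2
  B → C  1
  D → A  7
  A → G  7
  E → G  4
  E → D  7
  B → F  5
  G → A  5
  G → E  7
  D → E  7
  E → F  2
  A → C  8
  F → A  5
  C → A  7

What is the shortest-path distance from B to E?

22

Routes from B to E:
B - F - A - D - E: 5 + 5 + 8 + 7 = 25
B - C - A - D - E: 1 + 7 + 8 + 7 = 23
B - F - A - G - E: 5 + 5 + 7 + 7 = 24
B - C - A - G - E: 1 + 7 + 7 + 7 = 22
Shortest: 22.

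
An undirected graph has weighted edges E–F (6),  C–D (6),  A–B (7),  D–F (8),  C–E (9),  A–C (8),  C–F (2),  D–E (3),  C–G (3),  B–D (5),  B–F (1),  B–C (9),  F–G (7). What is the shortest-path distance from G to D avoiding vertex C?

Paths from G to D avoiding C:
G → F → E → D: 7 + 6 + 3 = 16
G → F → B → D: 7 + 1 + 5 = 13
G → F → D: 7 + 8 = 15
The minimum is 13.

13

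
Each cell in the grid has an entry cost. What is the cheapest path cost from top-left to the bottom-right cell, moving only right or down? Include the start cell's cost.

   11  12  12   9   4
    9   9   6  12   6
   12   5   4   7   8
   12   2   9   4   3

Path r0c0 -> r1c0 -> r1c1 -> r2c1 -> r2c2 -> r2c3 -> r3c3 -> r3c4: 11 + 9 + 9 + 5 + 4 + 7 + 4 + 3 = 52.

52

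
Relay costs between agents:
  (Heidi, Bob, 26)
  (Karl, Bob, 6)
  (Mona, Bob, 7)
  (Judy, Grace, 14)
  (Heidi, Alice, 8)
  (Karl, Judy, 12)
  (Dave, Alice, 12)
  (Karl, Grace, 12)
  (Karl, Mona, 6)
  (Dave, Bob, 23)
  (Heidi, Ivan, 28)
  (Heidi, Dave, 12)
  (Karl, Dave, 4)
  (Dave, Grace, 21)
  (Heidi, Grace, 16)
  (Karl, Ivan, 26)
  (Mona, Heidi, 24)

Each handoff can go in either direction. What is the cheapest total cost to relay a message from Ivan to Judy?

38

Some routes from Ivan to Judy:
Ivan-Heidi-Dave-Karl-Judy: 28 + 12 + 4 + 12 = 56
Ivan-Karl-Judy: 26 + 12 = 38
Ivan-Karl-Grace-Judy: 26 + 12 + 14 = 52
Ivan-Heidi-Grace-Judy: 28 + 16 + 14 = 58
The minimum is 38.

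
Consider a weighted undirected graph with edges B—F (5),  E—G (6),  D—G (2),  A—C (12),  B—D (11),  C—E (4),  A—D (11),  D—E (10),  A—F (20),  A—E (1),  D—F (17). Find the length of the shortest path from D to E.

A few of the D→E routes:
D-G-E: 2 + 6 = 8
D-E: 10
D-A-E: 11 + 1 = 12
The minimum is 8.

8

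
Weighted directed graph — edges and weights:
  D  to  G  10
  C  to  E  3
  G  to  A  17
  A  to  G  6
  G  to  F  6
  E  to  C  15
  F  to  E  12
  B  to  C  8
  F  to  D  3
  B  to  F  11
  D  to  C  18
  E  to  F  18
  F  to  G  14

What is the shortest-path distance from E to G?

Candidate routes:
E -> F -> G: 18 + 14 = 32
E -> F -> D -> G: 18 + 3 + 10 = 31
Best route has total 31.

31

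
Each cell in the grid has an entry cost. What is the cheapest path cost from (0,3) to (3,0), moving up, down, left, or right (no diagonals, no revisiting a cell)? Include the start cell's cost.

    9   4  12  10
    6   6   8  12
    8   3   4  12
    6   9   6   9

49

Cheapest: r0c3→r0c2→r0c1→r1c1→r2c1→r2c0→r3c0
  10 + 12 + 4 + 6 + 3 + 8 + 6 = 49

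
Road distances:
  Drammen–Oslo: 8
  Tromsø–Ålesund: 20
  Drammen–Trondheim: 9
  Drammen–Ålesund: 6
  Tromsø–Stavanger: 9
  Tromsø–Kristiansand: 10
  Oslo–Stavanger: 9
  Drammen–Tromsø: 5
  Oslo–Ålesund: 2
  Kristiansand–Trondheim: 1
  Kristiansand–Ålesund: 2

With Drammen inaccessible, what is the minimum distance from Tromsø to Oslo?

14

Paths from Tromsø to Oslo avoiding Drammen:
Tromsø -> Stavanger -> Oslo: 9 + 9 = 18
Tromsø -> Kristiansand -> Ålesund -> Oslo: 10 + 2 + 2 = 14
Tromsø -> Ålesund -> Oslo: 20 + 2 = 22
The minimum is 14.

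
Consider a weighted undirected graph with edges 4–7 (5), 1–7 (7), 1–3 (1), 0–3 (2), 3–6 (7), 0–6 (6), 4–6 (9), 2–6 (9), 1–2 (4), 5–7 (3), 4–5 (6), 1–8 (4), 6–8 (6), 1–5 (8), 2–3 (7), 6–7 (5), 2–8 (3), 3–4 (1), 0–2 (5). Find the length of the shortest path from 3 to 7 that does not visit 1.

6

Comparing a few candidate routes:
3 → 0 → 6 → 7: 2 + 6 + 5 = 13
3 → 4 → 5 → 7: 1 + 6 + 3 = 10
3 → 4 → 7: 1 + 5 = 6
3 → 6 → 7: 7 + 5 = 12
The minimum is 6.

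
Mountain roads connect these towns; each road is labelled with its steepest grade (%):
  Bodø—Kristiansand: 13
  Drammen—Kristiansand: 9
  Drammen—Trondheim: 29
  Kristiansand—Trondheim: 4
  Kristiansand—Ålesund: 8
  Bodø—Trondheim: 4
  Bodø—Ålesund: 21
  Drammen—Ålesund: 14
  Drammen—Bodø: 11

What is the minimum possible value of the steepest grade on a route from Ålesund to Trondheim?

Comparing a few candidate routes:
Ålesund→Kristiansand→Drammen→Bodø→Trondheim: max(8, 9, 11, 4) = 11
Ålesund→Kristiansand→Bodø→Trondheim: max(8, 13, 4) = 13
Ålesund→Kristiansand→Trondheim: max(8, 4) = 8
Ålesund→Drammen→Kristiansand→Trondheim: max(14, 9, 4) = 14
Ålesund→Drammen→Kristiansand→Bodø→Trondheim: max(14, 9, 13, 4) = 14
Ålesund→Drammen→Bodø→Kristiansand→Trondheim: max(14, 11, 13, 4) = 14
The minimum achievable maximum is 8%.

8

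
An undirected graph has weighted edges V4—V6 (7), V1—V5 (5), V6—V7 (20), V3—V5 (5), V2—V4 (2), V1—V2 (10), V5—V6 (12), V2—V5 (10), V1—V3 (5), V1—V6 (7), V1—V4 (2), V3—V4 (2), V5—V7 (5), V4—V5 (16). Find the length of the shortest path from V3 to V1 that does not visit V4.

5

Routes from V3 to V1 avoiding V4:
V3→V5→V6→V1: 5 + 12 + 7 = 24
V3→V5→V7→V6→V1: 5 + 5 + 20 + 7 = 37
V3→V5→V2→V1: 5 + 10 + 10 = 25
V3→V5→V1: 5 + 5 = 10
V3→V1: 5
The minimum is 5.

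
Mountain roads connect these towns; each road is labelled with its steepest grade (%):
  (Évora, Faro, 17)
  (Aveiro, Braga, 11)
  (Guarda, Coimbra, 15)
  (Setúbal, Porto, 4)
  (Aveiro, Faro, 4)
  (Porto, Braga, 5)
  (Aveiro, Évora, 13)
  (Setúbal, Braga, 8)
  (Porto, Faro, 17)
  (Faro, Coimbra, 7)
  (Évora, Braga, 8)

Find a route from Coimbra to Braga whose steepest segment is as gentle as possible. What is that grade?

A few of the Coimbra→Braga routes:
Coimbra - Faro - Évora - Aveiro - Braga: max(7, 17, 13, 11) = 17
Coimbra - Faro - Aveiro - Évora - Braga: max(7, 4, 13, 8) = 13
Coimbra - Faro - Aveiro - Braga: max(7, 4, 11) = 11
The minimum achievable maximum is 11%.

11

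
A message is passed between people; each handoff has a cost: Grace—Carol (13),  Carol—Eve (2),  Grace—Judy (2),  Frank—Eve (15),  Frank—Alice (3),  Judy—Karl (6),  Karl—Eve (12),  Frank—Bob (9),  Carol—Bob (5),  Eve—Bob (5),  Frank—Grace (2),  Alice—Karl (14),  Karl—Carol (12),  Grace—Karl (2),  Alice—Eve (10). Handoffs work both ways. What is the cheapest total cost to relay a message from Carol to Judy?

15

Checking several routes:
Carol - Grace - Judy: 13 + 2 = 15
Carol - Karl - Grace - Judy: 12 + 2 + 2 = 16
Carol - Bob - Frank - Grace - Judy: 5 + 9 + 2 + 2 = 18
Best route has total 15.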